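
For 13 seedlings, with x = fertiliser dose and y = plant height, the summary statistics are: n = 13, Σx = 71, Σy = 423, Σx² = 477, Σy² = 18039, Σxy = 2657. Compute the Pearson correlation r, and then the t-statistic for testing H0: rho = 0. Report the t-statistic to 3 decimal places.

Numerator: nΣxy − (Σx)(Σy) = 13·2657 − (71)(423) = 4508
Denominator: √[(nΣx²−(Σx)²)(nΣy²−(Σy)²)]
  nΣx²−(Σx)² = 13·477 − 5041 = 1160;  nΣy²−(Σy)² = 13·18039 − 178929 = 55578
  √(1160·55578) = √64470480 = 8029.3512
r = 4508 / 8029.3512 = 0.5614
t = r·√(n−2)/√(1−r²) = 0.5614·√11 / √(1−0.315170) = 1.861953 / 0.827545 = 2.250

2.250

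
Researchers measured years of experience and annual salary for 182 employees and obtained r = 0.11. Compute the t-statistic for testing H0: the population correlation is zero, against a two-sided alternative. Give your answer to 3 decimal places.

1.485

t = r·√(n−2) / √(1−r²) with r = 0.11, n = 182
  = 0.11·√180 / √(1 − 0.0121)
  = 0.11·13.416408 / 0.993932
  = 1.475805 / 0.993932 = 1.485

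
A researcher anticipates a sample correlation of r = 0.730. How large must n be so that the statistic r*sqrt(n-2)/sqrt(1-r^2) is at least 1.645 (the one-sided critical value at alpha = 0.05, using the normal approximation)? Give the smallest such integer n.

5

r√(n−2)/√(1−r²) ≥ 1.645  ⇔  n−2 ≥ (1.645)²·(1−r²)/r²
(1−r²)/r² = (1−0.532900)/0.532900 = 0.8765
n ≥ 2 + 2.706025·0.8765 = 2 + 2.3718 = 4.3718
⌈4.3718⌉ = 5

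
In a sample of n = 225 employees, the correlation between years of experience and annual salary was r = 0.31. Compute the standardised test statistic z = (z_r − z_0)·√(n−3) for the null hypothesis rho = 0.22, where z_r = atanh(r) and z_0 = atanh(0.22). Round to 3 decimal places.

Fisher z: atanh(0.31) = 0.320545, atanh(0.22) = 0.223656
z = (z_r − z_0)·√(n−3) = (0.320545 − 0.223656)·√222 = 0.096889 · 14.899664 = 1.444

1.444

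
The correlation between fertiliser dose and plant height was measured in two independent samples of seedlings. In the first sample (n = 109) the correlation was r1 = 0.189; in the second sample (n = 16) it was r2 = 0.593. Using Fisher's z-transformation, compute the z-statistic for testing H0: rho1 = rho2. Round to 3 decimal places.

-1.671

Fisher z-transforms: z1 = atanh(0.189) = 0.191300, z2 = atanh(0.593) = 0.682281; difference d = -0.490981
Var(d) = 1/106 + 1/13 = 0.0094340 + 0.0769231 = 0.0863571
z = d/√Var(d) = -0.490981 / √0.0863571 = -0.490981 / 0.293866 = -1.671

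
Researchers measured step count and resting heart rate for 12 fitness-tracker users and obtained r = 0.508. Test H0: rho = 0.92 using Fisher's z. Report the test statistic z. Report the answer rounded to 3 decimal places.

z_r = atanh(0.508) = 0.560030,  z_0 = atanh(0.92) = 1.589027
SE = 1/√(n−3) = 1/√9 = 0.333333
z = (z_r − z_0)/SE = (0.560030 − 1.589027) / 0.333333 = -1.028997 / 0.333333 = -3.087

-3.087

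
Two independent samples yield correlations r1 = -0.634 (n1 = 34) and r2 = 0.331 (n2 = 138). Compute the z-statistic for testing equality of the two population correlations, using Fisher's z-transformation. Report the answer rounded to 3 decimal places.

z1 = atanh(-0.634) = -0.748076,  z2 = atanh(0.331) = 0.343951
SE = √(1/(n1−3) + 1/(n2−3)) = √(1/31 + 1/135) = √(0.0322581 + 0.0074074) = √0.0396655 = 0.199162
z = (z1 − z2)/SE = (-0.748076 − 0.343951) / 0.199162 = -1.092027 / 0.199162 = -5.483

-5.483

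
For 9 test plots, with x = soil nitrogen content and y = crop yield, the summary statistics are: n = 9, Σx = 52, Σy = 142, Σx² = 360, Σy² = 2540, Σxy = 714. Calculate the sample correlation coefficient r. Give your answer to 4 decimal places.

-0.7969

Numerator: nΣxy − (Σx)(Σy) = 9·714 − (52)(142) = -958
Denominator: √[(nΣx²−(Σx)²)(nΣy²−(Σy)²)]
  nΣx²−(Σx)² = 9·360 − 2704 = 536;  nΣy²−(Σy)² = 9·2540 − 20164 = 2696
  √(536·2696) = √1445056 = 1202.1048
r = -958 / 1202.1048 = -0.7969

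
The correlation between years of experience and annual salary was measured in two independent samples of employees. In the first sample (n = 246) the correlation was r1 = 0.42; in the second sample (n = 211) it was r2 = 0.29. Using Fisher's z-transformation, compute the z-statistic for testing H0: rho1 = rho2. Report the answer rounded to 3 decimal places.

Fisher z-transforms: z1 = atanh(0.42) = 0.447692, z2 = atanh(0.29) = 0.298566; difference d = 0.149126
Var(d) = 1/243 + 1/208 = 0.0041152 + 0.0048077 = 0.0089229
z = d/√Var(d) = 0.149126 / √0.0089229 = 0.149126 / 0.094461 = 1.579

1.579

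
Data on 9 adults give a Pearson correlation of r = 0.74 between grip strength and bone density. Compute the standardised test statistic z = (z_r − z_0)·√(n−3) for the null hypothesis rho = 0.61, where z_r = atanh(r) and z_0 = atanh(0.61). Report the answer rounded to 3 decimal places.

0.592

z_r = atanh(0.74) = 0.950479,  z_0 = atanh(0.61) = 0.708921
SE = 1/√(n−3) = 1/√6 = 0.408248
z = (z_r − z_0)/SE = (0.950479 − 0.708921) / 0.408248 = 0.241558 / 0.408248 = 0.592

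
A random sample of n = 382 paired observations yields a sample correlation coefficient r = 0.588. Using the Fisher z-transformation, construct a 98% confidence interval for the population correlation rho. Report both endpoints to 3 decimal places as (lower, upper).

Fisher z: z_r = atanh(r) = ½·ln((1+0.588)/(1−0.588)) = 0.674604
SE(z) = 1/√(n−3) = 1/√379 = 0.051367
98% ⇒ z* = 2.326; margin = 2.326·0.051367 = 0.119480
CI on z-scale: (0.555124, 0.794084)
Back-transform: tanh(0.555124) = 0.504351, tanh(0.794084) = 0.660716

(0.504, 0.661)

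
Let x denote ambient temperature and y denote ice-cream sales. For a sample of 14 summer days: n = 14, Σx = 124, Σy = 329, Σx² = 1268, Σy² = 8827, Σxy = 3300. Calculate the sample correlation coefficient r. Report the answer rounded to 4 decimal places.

Numerator: nΣxy − (Σx)(Σy) = 14·3300 − (124)(329) = 5404
Denominator: √[(nΣx²−(Σx)²)(nΣy²−(Σy)²)]
  nΣx²−(Σx)² = 14·1268 − 15376 = 2376;  nΣy²−(Σy)² = 14·8827 − 108241 = 15337
  √(2376·15337) = √36440712 = 6036.6143
r = 5404 / 6036.6143 = 0.8952

0.8952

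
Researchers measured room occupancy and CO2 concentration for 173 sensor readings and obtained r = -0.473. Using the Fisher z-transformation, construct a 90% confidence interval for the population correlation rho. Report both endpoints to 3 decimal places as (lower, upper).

(-0.565, -0.369)

z_r = atanh(-0.473) = -0.513928;  SE = 1/√(n−3) = 1/√170 = 0.076696
z-limits: -0.513928 ± 1.645·0.076696 = -0.513928 ± 0.126165 = [-0.640093, -0.387763]
ρ-limits: (tanh -0.640093, tanh -0.387763) = (-0.565, -0.369)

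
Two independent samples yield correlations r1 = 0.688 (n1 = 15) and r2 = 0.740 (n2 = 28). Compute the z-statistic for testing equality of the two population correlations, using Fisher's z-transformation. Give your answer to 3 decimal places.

-0.303

Fisher z-transforms: z1 = atanh(0.688) = 0.844148, z2 = atanh(0.740) = 0.950479; difference d = -0.106331
Var(d) = 1/12 + 1/25 = 0.0833333 + 0.0400000 = 0.1233333
z = d/√Var(d) = -0.106331 / √0.1233333 = -0.106331 / 0.351188 = -0.303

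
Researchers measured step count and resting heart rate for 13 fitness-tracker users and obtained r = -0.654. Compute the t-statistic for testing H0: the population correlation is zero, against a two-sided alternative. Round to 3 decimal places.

-2.867

t = r·√(n−2) / √(1−r²) with r = -0.654, n = 13
  = -0.654·√11 / √(1 − 0.427716)
  = -0.654·3.316625 / 0.756495
  = -2.169073 / 0.756495 = -2.867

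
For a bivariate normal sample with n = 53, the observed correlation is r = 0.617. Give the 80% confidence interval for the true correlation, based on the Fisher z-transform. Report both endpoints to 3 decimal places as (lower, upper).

z_r = atanh(0.617) = 0.720146;  SE = 1/√(n−3) = 1/√50 = 0.141421
z-limits: 0.720146 ± 1.282·0.141421 = 0.720146 ± 0.181302 = [0.538844, 0.901448]
ρ-limits: (tanh 0.538844, tanh 0.901448) = (0.492, 0.717)

(0.492, 0.717)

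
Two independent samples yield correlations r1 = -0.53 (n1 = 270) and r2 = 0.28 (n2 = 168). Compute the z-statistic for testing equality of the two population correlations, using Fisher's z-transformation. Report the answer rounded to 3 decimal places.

-8.865

Fisher z-transforms: z1 = atanh(-0.53) = -0.590145, z2 = atanh(0.28) = 0.287682; difference d = -0.877827
Var(d) = 1/267 + 1/165 = 0.0037453 + 0.0060606 = 0.0098059
z = d/√Var(d) = -0.877827 / √0.0098059 = -0.877827 / 0.099025 = -8.865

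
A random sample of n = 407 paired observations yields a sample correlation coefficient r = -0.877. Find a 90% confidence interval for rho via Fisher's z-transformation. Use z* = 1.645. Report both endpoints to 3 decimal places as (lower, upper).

Fisher z: z_r = atanh(r) = ½·ln((1+(-0.877))/(1−(-0.877))) = -1.362623
SE(z) = 1/√(n−3) = 1/√404 = 0.049752
90% ⇒ z* = 1.645; margin = 1.645·0.049752 = 0.081842
CI on z-scale: (-1.444465, -1.280781)
Back-transform: tanh(-1.444465) = -0.894593, tanh(-1.280781) = -0.856693

(-0.895, -0.857)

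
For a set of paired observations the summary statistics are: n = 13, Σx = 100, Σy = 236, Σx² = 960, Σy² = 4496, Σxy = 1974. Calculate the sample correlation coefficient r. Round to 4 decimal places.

S_xy = nΣxy − ΣxΣy = 13·1974 − 100·236 = 25662 − 23600 = 2062
S_xx = nΣx² − (Σx)² = 13·960 − 100² = 12480 − 10000 = 2480
S_yy = nΣy² − (Σy)² = 13·4496 − 236² = 58448 − 55696 = 2752
r = S_xy / √(S_xx·S_yy) = 2062 / √(2480·2752) = 2062 / √6824960 = 2062 / 2612.4624 = 0.7893

0.7893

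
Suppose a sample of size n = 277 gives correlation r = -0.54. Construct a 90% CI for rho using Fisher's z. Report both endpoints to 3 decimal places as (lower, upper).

(-0.607, -0.466)

Fisher z: z_r = atanh(r) = ½·ln((1+(-0.54))/(1−(-0.54))) = -0.604156
SE(z) = 1/√(n−3) = 1/√274 = 0.060412
90% ⇒ z* = 1.645; margin = 1.645·0.060412 = 0.099378
CI on z-scale: (-0.703534, -0.504778)
Back-transform: tanh(-0.703534) = -0.606606, tanh(-0.504778) = -0.465866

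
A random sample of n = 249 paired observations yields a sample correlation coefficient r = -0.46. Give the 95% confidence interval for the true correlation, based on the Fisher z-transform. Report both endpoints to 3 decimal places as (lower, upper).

(-0.553, -0.356)

Fisher z: z_r = atanh(r) = ½·ln((1+(-0.46))/(1−(-0.46))) = -0.497311
SE(z) = 1/√(n−3) = 1/√246 = 0.063758
95% ⇒ z* = 1.960; margin = 1.960·0.063758 = 0.124966
CI on z-scale: (-0.622277, -0.372345)
Back-transform: tanh(-0.622277) = -0.552711, tanh(-0.372345) = -0.356041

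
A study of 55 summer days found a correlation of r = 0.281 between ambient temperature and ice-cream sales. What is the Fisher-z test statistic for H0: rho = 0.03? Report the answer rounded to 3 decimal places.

1.866

z_r = atanh(0.281) = 0.288767,  z_0 = atanh(0.03) = 0.030009
SE = 1/√(n−3) = 1/√52 = 0.138675
z = (z_r − z_0)/SE = (0.288767 − 0.030009) / 0.138675 = 0.258758 / 0.138675 = 1.866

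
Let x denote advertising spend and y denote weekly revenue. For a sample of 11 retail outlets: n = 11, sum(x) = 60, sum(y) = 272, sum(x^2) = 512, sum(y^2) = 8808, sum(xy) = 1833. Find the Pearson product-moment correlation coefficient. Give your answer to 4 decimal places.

Numerator: nΣxy − (Σx)(Σy) = 11·1833 − (60)(272) = 3843
Denominator: √[(nΣx²−(Σx)²)(nΣy²−(Σy)²)]
  nΣx²−(Σx)² = 11·512 − 3600 = 2032;  nΣy²−(Σy)² = 11·8808 − 73984 = 22904
  √(2032·22904) = √46540928 = 6822.0912
r = 3843 / 6822.0912 = 0.5633

0.5633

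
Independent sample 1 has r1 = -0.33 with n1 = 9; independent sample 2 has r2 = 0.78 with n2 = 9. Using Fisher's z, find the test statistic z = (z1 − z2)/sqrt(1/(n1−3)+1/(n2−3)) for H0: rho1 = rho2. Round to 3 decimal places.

Fisher z-transforms: z1 = atanh(-0.33) = -0.342828, z2 = atanh(0.78) = 1.045371; difference d = -1.388199
Var(d) = 1/6 + 1/6 = 0.1666667 + 0.1666667 = 0.3333334
z = d/√Var(d) = -1.388199 / √0.3333334 = -1.388199 / 0.577350 = -2.404

-2.404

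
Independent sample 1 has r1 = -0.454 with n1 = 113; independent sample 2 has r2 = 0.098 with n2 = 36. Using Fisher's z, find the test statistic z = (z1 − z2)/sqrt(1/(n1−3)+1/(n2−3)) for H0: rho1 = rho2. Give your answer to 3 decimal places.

z1 = atanh(-0.454) = -0.489727,  z2 = atanh(0.098) = 0.098316
SE = √(1/(n1−3) + 1/(n2−3)) = √(1/110 + 1/33) = √(0.0090909 + 0.0303030) = √0.0393939 = 0.198479
z = (z1 − z2)/SE = (-0.489727 − 0.098316) / 0.198479 = -0.588043 / 0.198479 = -2.963

-2.963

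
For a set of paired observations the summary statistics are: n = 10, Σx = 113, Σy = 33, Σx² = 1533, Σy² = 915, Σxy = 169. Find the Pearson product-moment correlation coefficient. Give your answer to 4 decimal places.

-0.4488

S_xy = nΣxy − ΣxΣy = 10·169 − 113·33 = 1690 − 3729 = -2039
S_xx = nΣx² − (Σx)² = 10·1533 − 113² = 15330 − 12769 = 2561
S_yy = nΣy² − (Σy)² = 10·915 − 33² = 9150 − 1089 = 8061
r = S_xy / √(S_xx·S_yy) = -2039 / √(2561·8061) = -2039 / √20644221 = -2039 / 4543.5912 = -0.4488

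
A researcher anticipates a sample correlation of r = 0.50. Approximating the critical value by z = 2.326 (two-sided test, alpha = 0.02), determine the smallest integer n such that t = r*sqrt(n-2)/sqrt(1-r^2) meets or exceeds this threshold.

19

Need r·√(n−2)/√(1−r²) ≥ 2.326
√(n−2) ≥ 2.326·√(1−0.2500) / 0.50 = 2.326·0.866025 / 0.50 = 4.0287
n−2 ≥ 16.2304  ⇒  n ≥ 18.2304
Smallest integer n = 19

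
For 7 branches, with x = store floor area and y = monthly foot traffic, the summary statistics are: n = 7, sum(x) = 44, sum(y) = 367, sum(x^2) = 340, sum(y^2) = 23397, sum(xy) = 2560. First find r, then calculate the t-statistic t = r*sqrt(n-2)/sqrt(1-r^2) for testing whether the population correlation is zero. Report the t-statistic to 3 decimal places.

S_xy = nΣxy − ΣxΣy = 7·2560 − 44·367 = 17920 − 16148 = 1772
S_xx = nΣx² − (Σx)² = 7·340 − 44² = 2380 − 1936 = 444
S_yy = nΣy² − (Σy)² = 7·23397 − 367² = 163779 − 134689 = 29090
r = S_xy / √(S_xx·S_yy) = 1772 / √(444·29090) = 1772 / √12915960 = 1772 / 3593.8781 = 0.4931
t = r·√(n−2)/√(1−r²) = 0.4931·√5 / √(1−0.243148) = 1.102605 / 0.869972 = 1.267

1.267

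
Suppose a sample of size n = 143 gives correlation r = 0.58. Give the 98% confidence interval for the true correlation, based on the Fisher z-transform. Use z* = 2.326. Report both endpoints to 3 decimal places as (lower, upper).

(0.435, 0.696)

z_r = atanh(0.58) = 0.662463;  SE = 1/√(n−3) = 1/√140 = 0.084515
z-limits: 0.662463 ± 2.326·0.084515 = 0.662463 ± 0.196582 = [0.465881, 0.859045]
ρ-limits: (tanh 0.465881, tanh 0.859045) = (0.435, 0.696)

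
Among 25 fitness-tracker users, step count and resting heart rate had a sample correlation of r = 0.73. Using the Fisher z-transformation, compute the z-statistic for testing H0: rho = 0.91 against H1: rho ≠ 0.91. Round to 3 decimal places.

-2.809

z_r = atanh(0.73) = 0.928727,  z_0 = atanh(0.91) = 1.527524
SE = 1/√(n−3) = 1/√22 = 0.213201
z = (z_r − z_0)/SE = (0.928727 − 1.527524) / 0.213201 = -0.598797 / 0.213201 = -2.809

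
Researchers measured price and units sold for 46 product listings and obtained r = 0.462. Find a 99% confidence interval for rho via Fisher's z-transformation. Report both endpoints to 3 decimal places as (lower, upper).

(0.107, 0.713)

z_r = atanh(0.462) = 0.499851;  SE = 1/√(n−3) = 1/√43 = 0.152499
z-limits: 0.499851 ± 2.576·0.152499 = 0.499851 ± 0.392837 = [0.107014, 0.892688]
ρ-limits: (tanh 0.107014, tanh 0.892688) = (0.107, 0.713)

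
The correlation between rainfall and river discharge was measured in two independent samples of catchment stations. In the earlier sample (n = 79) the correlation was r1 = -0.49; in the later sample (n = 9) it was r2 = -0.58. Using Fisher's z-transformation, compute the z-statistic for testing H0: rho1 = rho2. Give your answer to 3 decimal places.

Fisher z-transforms: z1 = atanh(-0.49) = -0.536060, z2 = atanh(-0.58) = -0.662463; difference d = 0.126403
Var(d) = 1/76 + 1/6 = 0.0131579 + 0.1666667 = 0.1798246
z = d/√Var(d) = 0.126403 / √0.1798246 = 0.126403 / 0.424057 = 0.298

0.298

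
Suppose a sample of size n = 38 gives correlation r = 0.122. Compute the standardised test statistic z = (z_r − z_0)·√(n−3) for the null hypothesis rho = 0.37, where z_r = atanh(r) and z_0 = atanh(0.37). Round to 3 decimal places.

-1.573

Fisher z: atanh(0.122) = 0.122611, atanh(0.37) = 0.388423
z = (z_r − z_0)·√(n−3) = (0.122611 − 0.388423)·√35 = -0.265812 · 5.916080 = -1.573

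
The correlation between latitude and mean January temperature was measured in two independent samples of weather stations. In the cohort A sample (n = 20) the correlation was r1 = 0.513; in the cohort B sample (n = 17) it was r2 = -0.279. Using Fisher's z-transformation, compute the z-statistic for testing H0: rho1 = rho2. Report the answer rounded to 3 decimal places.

z1 = atanh(0.513) = 0.566793,  z2 = atanh(-0.279) = -0.286597
SE = √(1/(n1−3) + 1/(n2−3)) = √(1/17 + 1/14) = √(0.0588235 + 0.0714286) = √0.1302521 = 0.360905
z = (z1 − z2)/SE = (0.566793 − (-0.286597)) / 0.360905 = 0.853390 / 0.360905 = 2.365

2.365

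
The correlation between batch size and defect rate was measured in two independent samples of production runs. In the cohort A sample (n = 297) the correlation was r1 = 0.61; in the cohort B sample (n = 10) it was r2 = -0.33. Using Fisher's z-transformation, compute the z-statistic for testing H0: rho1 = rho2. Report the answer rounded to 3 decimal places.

z1 = atanh(0.61) = 0.708921,  z2 = atanh(-0.33) = -0.342828
SE = √(1/(n1−3) + 1/(n2−3)) = √(1/294 + 1/7) = √(0.0034014 + 0.1428571) = √0.1462585 = 0.382438
z = (z1 − z2)/SE = (0.708921 − (-0.342828)) / 0.382438 = 1.051749 / 0.382438 = 2.750

2.750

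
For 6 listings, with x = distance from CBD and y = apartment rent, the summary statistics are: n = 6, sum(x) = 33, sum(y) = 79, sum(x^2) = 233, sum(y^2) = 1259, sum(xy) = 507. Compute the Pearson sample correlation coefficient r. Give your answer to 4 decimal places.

0.6829

S_xy = nΣxy − ΣxΣy = 6·507 − 33·79 = 3042 − 2607 = 435
S_xx = nΣx² − (Σx)² = 6·233 − 33² = 1398 − 1089 = 309
S_yy = nΣy² − (Σy)² = 6·1259 − 79² = 7554 − 6241 = 1313
r = S_xy / √(S_xx·S_yy) = 435 / √(309·1313) = 435 / √405717 = 435 / 636.9592 = 0.6829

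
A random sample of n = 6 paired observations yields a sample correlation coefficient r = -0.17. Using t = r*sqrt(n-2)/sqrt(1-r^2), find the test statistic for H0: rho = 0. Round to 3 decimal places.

1 − r² = 1 − 0.0289 = 0.9711;  √(1−r²) = 0.985444
√(n−2) = √4 = 2.000000
t = r·√(n−2)/√(1−r²) = -0.17 · 2.000000 / 0.985444 = -0.345

-0.345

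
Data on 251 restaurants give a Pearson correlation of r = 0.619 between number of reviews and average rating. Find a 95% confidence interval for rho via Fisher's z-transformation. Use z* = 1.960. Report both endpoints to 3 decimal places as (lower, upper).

(0.536, 0.690)

Fisher z: z_r = atanh(r) = ½·ln((1+0.619)/(1−0.619)) = 0.723382
SE(z) = 1/√(n−3) = 1/√248 = 0.063500
95% ⇒ z* = 1.960; margin = 1.960·0.063500 = 0.124460
CI on z-scale: (0.598922, 0.847842)
Back-transform: tanh(0.598922) = 0.536282, tanh(0.847842) = 0.689940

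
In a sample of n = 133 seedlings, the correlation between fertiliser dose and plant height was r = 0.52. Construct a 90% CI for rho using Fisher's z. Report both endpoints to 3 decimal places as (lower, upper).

z_r = atanh(0.52) = 0.576340;  SE = 1/√(n−3) = 1/√130 = 0.087706
z-limits: 0.576340 ± 1.645·0.087706 = 0.576340 ± 0.144276 = [0.432064, 0.720616]
ρ-limits: (tanh 0.432064, tanh 0.720616) = (0.407, 0.617)

(0.407, 0.617)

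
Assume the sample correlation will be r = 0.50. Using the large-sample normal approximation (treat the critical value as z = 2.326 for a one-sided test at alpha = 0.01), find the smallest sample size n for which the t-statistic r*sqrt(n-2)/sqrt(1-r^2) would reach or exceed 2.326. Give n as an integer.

19

r√(n−2)/√(1−r²) ≥ 2.326  ⇔  n−2 ≥ (2.326)²·(1−r²)/r²
(1−r²)/r² = (1−0.2500)/0.2500 = 3.0000
n ≥ 2 + 5.410276·3.0000 = 2 + 16.2308 = 18.2308
⌈18.2308⌉ = 19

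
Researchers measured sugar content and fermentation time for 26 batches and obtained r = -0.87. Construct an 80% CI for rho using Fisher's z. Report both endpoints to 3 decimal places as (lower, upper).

Fisher z: z_r = atanh(r) = ½·ln((1+(-0.87))/(1−(-0.87))) = -1.333080
SE(z) = 1/√(n−3) = 1/√23 = 0.208514
80% ⇒ z* = 1.282; margin = 1.282·0.208514 = 0.267315
CI on z-scale: (-1.600395, -1.065765)
Back-transform: tanh(-1.600395) = -0.921728, tanh(-1.065765) = -0.787860

(-0.922, -0.788)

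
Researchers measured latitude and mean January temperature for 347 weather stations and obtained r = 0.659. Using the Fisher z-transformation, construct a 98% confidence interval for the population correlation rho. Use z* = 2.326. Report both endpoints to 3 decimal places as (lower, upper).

Fisher z: z_r = atanh(r) = ½·ln((1+0.659)/(1−0.659)) = 0.791044
SE(z) = 1/√(n−3) = 1/√344 = 0.053916
98% ⇒ z* = 2.326; margin = 2.326·0.053916 = 0.125409
CI on z-scale: (0.665635, 0.916453)
Back-transform: tanh(0.665635) = 0.582101, tanh(0.916453) = 0.724215

(0.582, 0.724)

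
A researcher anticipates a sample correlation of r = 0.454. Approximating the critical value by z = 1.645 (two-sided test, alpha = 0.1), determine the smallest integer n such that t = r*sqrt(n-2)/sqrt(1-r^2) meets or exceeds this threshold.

r√(n−2)/√(1−r²) ≥ 1.645  ⇔  n−2 ≥ (1.645)²·(1−r²)/r²
(1−r²)/r² = (1−0.206116)/0.206116 = 3.8516
n ≥ 2 + 2.706025·3.8516 = 2 + 10.4225 = 12.4225
⌈12.4225⌉ = 13

13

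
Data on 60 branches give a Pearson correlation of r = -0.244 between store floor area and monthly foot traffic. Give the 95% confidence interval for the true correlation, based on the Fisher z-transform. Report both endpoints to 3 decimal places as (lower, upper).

(-0.469, 0.011)

Fisher z: z_r = atanh(r) = ½·ln((1+(-0.244))/(1−(-0.244))) = -0.249023
SE(z) = 1/√(n−3) = 1/√57 = 0.132453
95% ⇒ z* = 1.960; margin = 1.960·0.132453 = 0.259608
CI on z-scale: (-0.508631, 0.010585)
Back-transform: tanh(-0.508631) = -0.468878, tanh(0.010585) = 0.010585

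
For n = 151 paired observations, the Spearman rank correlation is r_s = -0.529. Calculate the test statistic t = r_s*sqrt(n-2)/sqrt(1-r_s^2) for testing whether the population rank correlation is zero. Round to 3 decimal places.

1 − r_s² = 1 − 0.279841 = 0.720159;  √(1−r_s²) = 0.848622
√(n−2) = √149 = 12.206556
t = r_s·√(n−2)/√(1−r_s²) = -0.529 · 12.206556 / 0.848622 = -7.609

-7.609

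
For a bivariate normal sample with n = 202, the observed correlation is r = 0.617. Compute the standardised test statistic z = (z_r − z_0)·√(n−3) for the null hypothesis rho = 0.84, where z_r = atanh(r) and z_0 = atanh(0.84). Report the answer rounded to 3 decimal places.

Fisher z: atanh(0.617) = 0.720146, atanh(0.84) = 1.221174
z = (z_r − z_0)·√(n−3) = (0.720146 − 1.221174)·√199 = -0.501028 · 14.106736 = -7.068

-7.068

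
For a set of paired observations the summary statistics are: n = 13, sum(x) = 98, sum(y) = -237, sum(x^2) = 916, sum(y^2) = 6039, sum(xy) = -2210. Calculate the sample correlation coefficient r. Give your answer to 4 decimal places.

S_xy = nΣxy − ΣxΣy = 13·(-2210) − 98·(-237) = -28730 − (-23226) = -5504
S_xx = nΣx² − (Σx)² = 13·916 − 98² = 11908 − 9604 = 2304
S_yy = nΣy² − (Σy)² = 13·6039 − (-237)² = 78507 − 56169 = 22338
r = S_xy / √(S_xx·S_yy) = -5504 / √(2304·22338) = -5504 / √51466752 = -5504 / 7174.0332 = -0.7672

-0.7672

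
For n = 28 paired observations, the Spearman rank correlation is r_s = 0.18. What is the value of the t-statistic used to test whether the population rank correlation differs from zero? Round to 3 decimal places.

0.933

1 − r_s² = 1 − 0.0324 = 0.9676;  √(1−r_s²) = 0.983667
√(n−2) = √26 = 5.099020
t = r_s·√(n−2)/√(1−r_s²) = 0.18 · 5.099020 / 0.983667 = 0.933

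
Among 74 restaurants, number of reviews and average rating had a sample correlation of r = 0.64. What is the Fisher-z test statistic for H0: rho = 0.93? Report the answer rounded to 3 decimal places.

-7.585

z_r = atanh(0.64) = 0.758174,  z_0 = atanh(0.93) = 1.658390
SE = 1/√(n−3) = 1/√71 = 0.118678
z = (z_r − z_0)/SE = (0.758174 − 1.658390) / 0.118678 = -0.900216 / 0.118678 = -7.585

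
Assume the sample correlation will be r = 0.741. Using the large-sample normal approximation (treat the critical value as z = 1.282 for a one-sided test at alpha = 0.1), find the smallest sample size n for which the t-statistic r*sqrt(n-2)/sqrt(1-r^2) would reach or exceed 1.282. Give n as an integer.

4

Need r·√(n−2)/√(1−r²) ≥ 1.282
√(n−2) ≥ 1.282·√(1−0.549081) / 0.741 = 1.282·0.671505 / 0.741 = 1.1618
n−2 ≥ 1.3498  ⇒  n ≥ 3.3498
Smallest integer n = 4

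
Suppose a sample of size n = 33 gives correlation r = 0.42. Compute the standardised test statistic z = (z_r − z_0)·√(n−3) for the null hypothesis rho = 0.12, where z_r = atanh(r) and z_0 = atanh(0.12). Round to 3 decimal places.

z_r = atanh(0.42) = 0.447692,  z_0 = atanh(0.12) = 0.120581
SE = 1/√(n−3) = 1/√30 = 0.182574
z = (z_r − z_0)/SE = (0.447692 − 0.120581) / 0.182574 = 0.327111 / 0.182574 = 1.792

1.792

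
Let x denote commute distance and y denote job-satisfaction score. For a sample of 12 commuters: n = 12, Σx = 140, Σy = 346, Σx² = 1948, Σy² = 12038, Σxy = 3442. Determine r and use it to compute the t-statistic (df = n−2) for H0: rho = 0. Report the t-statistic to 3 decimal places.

S_xy = nΣxy − ΣxΣy = 12·3442 − 140·346 = 41304 − 48440 = -7136
S_xx = nΣx² − (Σx)² = 12·1948 − 140² = 23376 − 19600 = 3776
S_yy = nΣy² − (Σy)² = 12·12038 − 346² = 144456 − 119716 = 24740
r = S_xy / √(S_xx·S_yy) = -7136 / √(3776·24740) = -7136 / √93418240 = -7136 / 9665.3112 = -0.7383
t = r·√(n−2)/√(1−r²) = -0.7383·√10 / √(1−0.545087) = -2.334710 / 0.674472 = -3.462

-3.462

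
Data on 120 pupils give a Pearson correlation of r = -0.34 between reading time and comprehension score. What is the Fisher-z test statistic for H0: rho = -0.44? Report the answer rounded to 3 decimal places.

1.278

z_r = atanh(-0.34) = -0.354093,  z_0 = atanh(-0.44) = -0.472231
SE = 1/√(n−3) = 1/√117 = 0.092450
z = (z_r − z_0)/SE = (-0.354093 − (-0.472231)) / 0.092450 = 0.118138 / 0.092450 = 1.278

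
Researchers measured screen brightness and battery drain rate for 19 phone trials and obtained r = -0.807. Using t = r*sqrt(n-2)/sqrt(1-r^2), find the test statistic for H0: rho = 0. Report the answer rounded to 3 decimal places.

t = r·√(n−2) / √(1−r²) with r = -0.807, n = 19
  = -0.807·√17 / √(1 − 0.651249)
  = -0.807·4.123106 / 0.590551
  = -3.327347 / 0.590551 = -5.634

-5.634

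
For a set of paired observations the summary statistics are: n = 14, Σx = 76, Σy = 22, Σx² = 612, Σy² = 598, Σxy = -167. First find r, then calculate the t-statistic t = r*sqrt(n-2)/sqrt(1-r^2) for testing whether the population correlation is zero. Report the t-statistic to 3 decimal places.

Numerator: nΣxy − (Σx)(Σy) = 14·(-167) − (76)(22) = -4010
Denominator: √[(nΣx²−(Σx)²)(nΣy²−(Σy)²)]
  nΣx²−(Σx)² = 14·612 − 5776 = 2792;  nΣy²−(Σy)² = 14·598 − 484 = 7888
  √(2792·7888) = √22023296 = 4692.8985
r = -4010 / 4692.8985 = -0.8545
t = r·√(n−2)/√(1−r²) = -0.8545·√12 / √(1−0.730170) = -2.960075 / 0.519452 = -5.698

-5.698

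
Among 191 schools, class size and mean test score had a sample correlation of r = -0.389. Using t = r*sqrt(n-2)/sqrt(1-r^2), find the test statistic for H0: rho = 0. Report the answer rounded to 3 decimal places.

-5.805

t = r·√(n−2) / √(1−r²) with r = -0.389, n = 191
  = -0.389·√189 / √(1 − 0.151321)
  = -0.389·13.747727 / 0.921238
  = -5.347866 / 0.921238 = -5.805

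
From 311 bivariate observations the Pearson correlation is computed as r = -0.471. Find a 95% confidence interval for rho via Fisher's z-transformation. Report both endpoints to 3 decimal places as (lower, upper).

(-0.553, -0.380)

Fisher z: z_r = atanh(r) = ½·ln((1+(-0.471))/(1−(-0.471))) = -0.511355
SE(z) = 1/√(n−3) = 1/√308 = 0.056980
95% ⇒ z* = 1.960; margin = 1.960·0.056980 = 0.111681
CI on z-scale: (-0.623036, -0.399674)
Back-transform: tanh(-0.623036) = -0.553238, tanh(-0.399674) = -0.379670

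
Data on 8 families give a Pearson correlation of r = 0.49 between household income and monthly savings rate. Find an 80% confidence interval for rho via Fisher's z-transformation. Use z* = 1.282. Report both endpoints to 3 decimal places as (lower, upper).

z_r = atanh(0.49) = 0.536060;  SE = 1/√(n−3) = 1/√5 = 0.447214
z-limits: 0.536060 ± 1.282·0.447214 = 0.536060 ± 0.573328 = [-0.037268, 1.109388]
ρ-limits: (tanh -0.037268, tanh 1.109388) = (-0.037, 0.804)

(-0.037, 0.804)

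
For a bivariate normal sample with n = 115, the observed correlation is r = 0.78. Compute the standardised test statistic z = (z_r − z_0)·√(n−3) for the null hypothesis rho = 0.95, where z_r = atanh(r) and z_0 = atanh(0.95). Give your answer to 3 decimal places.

-8.323

Fisher z: atanh(0.78) = 1.045371, atanh(0.95) = 1.831781
z = (z_r − z_0)·√(n−3) = (1.045371 − 1.831781)·√112 = -0.786410 · 10.583005 = -8.323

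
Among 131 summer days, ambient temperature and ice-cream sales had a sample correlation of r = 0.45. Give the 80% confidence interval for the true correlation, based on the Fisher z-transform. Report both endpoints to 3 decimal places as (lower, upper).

(0.355, 0.536)

Fisher z: z_r = atanh(r) = ½·ln((1+0.45)/(1−0.45)) = 0.484700
SE(z) = 1/√(n−3) = 1/√128 = 0.088388
80% ⇒ z* = 1.282; margin = 1.282·0.088388 = 0.113313
CI on z-scale: (0.371387, 0.598013)
Back-transform: tanh(0.371387) = 0.355204, tanh(0.598013) = 0.535634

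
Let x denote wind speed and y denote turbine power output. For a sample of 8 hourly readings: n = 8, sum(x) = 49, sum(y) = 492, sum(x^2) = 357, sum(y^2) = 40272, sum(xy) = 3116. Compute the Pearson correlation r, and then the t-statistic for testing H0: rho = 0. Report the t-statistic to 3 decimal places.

S_xy = nΣxy − ΣxΣy = 8·3116 − 49·492 = 24928 − 24108 = 820
S_xx = nΣx² − (Σx)² = 8·357 − 49² = 2856 − 2401 = 455
S_yy = nΣy² − (Σy)² = 8·40272 − 492² = 322176 − 242064 = 80112
r = S_xy / √(S_xx·S_yy) = 820 / √(455·80112) = 820 / √36450960 = 820 / 6037.4630 = 0.1358
t = r·√(n−2)/√(1−r²) = 0.1358·√6 / √(1−0.018442) = 0.332641 / 0.990736 = 0.336

0.336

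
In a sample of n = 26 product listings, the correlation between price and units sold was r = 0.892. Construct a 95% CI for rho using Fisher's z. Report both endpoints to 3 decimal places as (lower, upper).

(0.771, 0.951)

Fisher z: z_r = atanh(r) = ½·ln((1+0.892)/(1−0.892)) = 1.431629
SE(z) = 1/√(n−3) = 1/√23 = 0.208514
95% ⇒ z* = 1.960; margin = 1.960·0.208514 = 0.408687
CI on z-scale: (1.022942, 1.840316)
Back-transform: tanh(1.022942) = 0.771062, tanh(1.840316) = 0.950825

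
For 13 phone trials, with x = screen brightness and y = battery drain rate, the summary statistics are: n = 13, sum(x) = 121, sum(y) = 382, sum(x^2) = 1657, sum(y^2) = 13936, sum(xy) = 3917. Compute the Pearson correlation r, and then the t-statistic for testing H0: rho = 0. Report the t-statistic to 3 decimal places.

Numerator: nΣxy − (Σx)(Σy) = 13·3917 − (121)(382) = 4699
Denominator: √[(nΣx²−(Σx)²)(nΣy²−(Σy)²)]
  nΣx²−(Σx)² = 13·1657 − 14641 = 6900;  nΣy²−(Σy)² = 13·13936 − 145924 = 35244
  √(6900·35244) = √243183600 = 15594.3451
r = 4699 / 15594.3451 = 0.3013
t = r·√(n−2)/√(1−r²) = 0.3013·√11 / √(1−0.090782) = 0.999299 / 0.953529 = 1.048

1.048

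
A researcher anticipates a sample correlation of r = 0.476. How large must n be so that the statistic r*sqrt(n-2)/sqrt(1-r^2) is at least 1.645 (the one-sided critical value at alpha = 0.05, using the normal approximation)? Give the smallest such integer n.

Need r·√(n−2)/√(1−r²) ≥ 1.645
√(n−2) ≥ 1.645·√(1−0.226576) / 0.476 = 1.645·0.879445 / 0.476 = 3.0393
n−2 ≥ 9.2373  ⇒  n ≥ 11.2373
Smallest integer n = 12

12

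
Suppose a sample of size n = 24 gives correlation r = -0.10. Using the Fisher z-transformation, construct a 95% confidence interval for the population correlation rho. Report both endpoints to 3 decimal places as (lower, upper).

(-0.484, 0.316)

z_r = atanh(-0.10) = -0.100335;  SE = 1/√(n−3) = 1/√21 = 0.218218
z-limits: -0.100335 ± 1.960·0.218218 = -0.100335 ± 0.427707 = [-0.528042, 0.327372]
ρ-limits: (tanh -0.528042, tanh 0.327372) = (-0.484, 0.316)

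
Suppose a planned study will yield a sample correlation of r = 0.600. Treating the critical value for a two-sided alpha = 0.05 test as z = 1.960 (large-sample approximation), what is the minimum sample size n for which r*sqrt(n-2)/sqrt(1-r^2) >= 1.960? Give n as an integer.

Need r·√(n−2)/√(1−r²) ≥ 1.960
√(n−2) ≥ 1.960·√(1−0.360000) / 0.600 = 1.960·0.800000 / 0.600 = 2.6133
n−2 ≥ 6.8293  ⇒  n ≥ 8.8293
Smallest integer n = 9

9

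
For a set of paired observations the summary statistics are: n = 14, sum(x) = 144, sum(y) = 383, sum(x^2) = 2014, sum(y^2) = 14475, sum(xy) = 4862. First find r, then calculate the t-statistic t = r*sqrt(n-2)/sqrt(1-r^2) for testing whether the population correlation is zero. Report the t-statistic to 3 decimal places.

2.826

Numerator: nΣxy − (Σx)(Σy) = 14·4862 − (144)(383) = 12916
Denominator: √[(nΣx²−(Σx)²)(nΣy²−(Σy)²)]
  nΣx²−(Σx)² = 14·2014 − 20736 = 7460;  nΣy²−(Σy)² = 14·14475 − 146689 = 55961
  √(7460·55961) = √417469060 = 20432.0596
r = 12916 / 20432.0596 = 0.6321
t = r·√(n−2)/√(1−r²) = 0.6321·√12 / √(1−0.399550) = 2.189659 / 0.774887 = 2.826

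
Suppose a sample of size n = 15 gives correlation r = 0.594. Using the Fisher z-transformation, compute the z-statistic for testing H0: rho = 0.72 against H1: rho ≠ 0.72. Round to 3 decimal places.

Fisher z: atanh(0.594) = 0.683824, atanh(0.72) = 0.907645
z = (z_r − z_0)·√(n−3) = (0.683824 − 0.907645)·√12 = -0.223821 · 3.464102 = -0.775

-0.775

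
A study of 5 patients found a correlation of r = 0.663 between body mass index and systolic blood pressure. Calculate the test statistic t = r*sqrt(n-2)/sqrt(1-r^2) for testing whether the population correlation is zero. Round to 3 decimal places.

t = r·√(n−2) / √(1−r²) with r = 0.663, n = 5
  = 0.663·√3 / √(1 − 0.439569)
  = 0.663·1.732051 / 0.748619
  = 1.148350 / 0.748619 = 1.534

1.534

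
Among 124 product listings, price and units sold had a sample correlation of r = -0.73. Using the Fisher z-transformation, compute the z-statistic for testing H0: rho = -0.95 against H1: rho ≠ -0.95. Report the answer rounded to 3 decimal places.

Fisher z: atanh(-0.73) = -0.928727, atanh(-0.95) = -1.831781
z = (z_r − z_0)·√(n−3) = (-0.928727 − (-1.831781))·√121 = 0.903054 · 11.000000 = 9.934

9.934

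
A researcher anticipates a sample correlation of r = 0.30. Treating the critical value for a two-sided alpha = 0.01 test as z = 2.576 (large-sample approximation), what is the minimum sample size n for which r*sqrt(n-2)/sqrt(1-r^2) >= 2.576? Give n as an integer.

Need r·√(n−2)/√(1−r²) ≥ 2.576
√(n−2) ≥ 2.576·√(1−0.0900) / 0.30 = 2.576·0.953939 / 0.30 = 8.1912
n−2 ≥ 67.0958  ⇒  n ≥ 69.0958
Smallest integer n = 70

70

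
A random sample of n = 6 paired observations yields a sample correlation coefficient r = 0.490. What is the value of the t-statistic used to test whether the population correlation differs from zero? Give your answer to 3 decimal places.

1.124

1 − r² = 1 − 0.240100 = 0.759900;  √(1−r²) = 0.871722
√(n−2) = √4 = 2.000000
t = r·√(n−2)/√(1−r²) = 0.490 · 2.000000 / 0.871722 = 1.124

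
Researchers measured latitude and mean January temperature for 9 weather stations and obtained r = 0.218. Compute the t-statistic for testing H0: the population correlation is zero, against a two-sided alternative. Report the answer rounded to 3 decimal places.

0.591

t = r·√(n−2) / √(1−r²) with r = 0.218, n = 9
  = 0.218·√7 / √(1 − 0.047524)
  = 0.218·2.645751 / 0.975949
  = 0.576774 / 0.975949 = 0.591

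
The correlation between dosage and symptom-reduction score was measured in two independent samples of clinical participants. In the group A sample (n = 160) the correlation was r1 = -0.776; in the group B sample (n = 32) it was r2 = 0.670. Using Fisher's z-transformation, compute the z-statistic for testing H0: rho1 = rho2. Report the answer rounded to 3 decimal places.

Fisher z-transforms: z1 = atanh(-0.776) = -1.035236, z2 = atanh(0.670) = 0.810743; difference d = -1.845979
Var(d) = 1/157 + 1/29 = 0.0063694 + 0.0344828 = 0.0408522
z = d/√Var(d) = -1.845979 / √0.0408522 = -1.845979 / 0.202119 = -9.133

-9.133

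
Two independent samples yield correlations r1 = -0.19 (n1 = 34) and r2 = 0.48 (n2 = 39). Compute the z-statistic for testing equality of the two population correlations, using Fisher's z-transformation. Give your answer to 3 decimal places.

-2.919

Fisher z-transforms: z1 = atanh(-0.19) = -0.192337, z2 = atanh(0.48) = 0.522984; difference d = -0.715321
Var(d) = 1/31 + 1/36 = 0.0322581 + 0.0277778 = 0.0600359
z = d/√Var(d) = -0.715321 / √0.0600359 = -0.715321 / 0.245022 = -2.919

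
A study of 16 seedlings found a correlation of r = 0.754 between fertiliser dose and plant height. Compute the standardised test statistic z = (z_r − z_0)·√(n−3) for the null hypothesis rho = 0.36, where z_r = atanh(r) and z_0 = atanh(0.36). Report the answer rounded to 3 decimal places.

z_r = atanh(0.754) = 0.982161,  z_0 = atanh(0.36) = 0.376886
SE = 1/√(n−3) = 1/√13 = 0.277350
z = (z_r − z_0)/SE = (0.982161 − 0.376886) / 0.277350 = 0.605275 / 0.277350 = 2.182

2.182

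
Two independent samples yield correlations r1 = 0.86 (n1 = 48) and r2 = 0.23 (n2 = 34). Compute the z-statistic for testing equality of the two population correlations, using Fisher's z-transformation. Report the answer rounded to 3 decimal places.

Fisher z-transforms: z1 = atanh(0.86) = 1.293345, z2 = atanh(0.23) = 0.234189; difference d = 1.059156
Var(d) = 1/45 + 1/31 = 0.0222222 + 0.0322581 = 0.0544803
z = d/√Var(d) = 1.059156 / √0.0544803 = 1.059156 / 0.233410 = 4.538

4.538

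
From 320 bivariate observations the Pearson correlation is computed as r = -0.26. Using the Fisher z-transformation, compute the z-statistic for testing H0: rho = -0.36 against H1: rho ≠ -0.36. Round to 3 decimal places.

1.972

z_r = atanh(-0.26) = -0.266108,  z_0 = atanh(-0.36) = -0.376886
SE = 1/√(n−3) = 1/√317 = 0.056166
z = (z_r − z_0)/SE = (-0.266108 − (-0.376886)) / 0.056166 = 0.110778 / 0.056166 = 1.972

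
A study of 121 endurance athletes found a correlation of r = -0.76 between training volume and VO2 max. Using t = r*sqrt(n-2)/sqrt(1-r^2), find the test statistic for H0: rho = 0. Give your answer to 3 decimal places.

-12.756

t = r·√(n−2) / √(1−r²) with r = -0.76, n = 121
  = -0.76·√119 / √(1 − 0.5776)
  = -0.76·10.908712 / 0.649923
  = -8.290621 / 0.649923 = -12.756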